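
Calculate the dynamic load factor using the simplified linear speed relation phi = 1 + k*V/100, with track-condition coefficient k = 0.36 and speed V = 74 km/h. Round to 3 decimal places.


phi = 1 + k * V / 100
phi = 1 + 0.36 * 74 / 100
phi = 1 + 0.2664
phi = 1.266

1.266


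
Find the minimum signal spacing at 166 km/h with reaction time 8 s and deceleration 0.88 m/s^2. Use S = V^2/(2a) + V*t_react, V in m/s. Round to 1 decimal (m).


V = 166 / 3.6 = 46.1111 m/s
Braking distance = 46.1111^2 / (2*0.88) = 1208.0878 m
Sighting distance = 46.1111 * 8 = 368.8889 m
S = 1208.0878 + 368.8889 = 1577.0 m

1577.0


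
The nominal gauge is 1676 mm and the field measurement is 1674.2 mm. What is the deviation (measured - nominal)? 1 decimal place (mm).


Deviation = measured - nominal
Deviation = 1674.2 - 1676
Deviation = -1.8 mm

-1.8


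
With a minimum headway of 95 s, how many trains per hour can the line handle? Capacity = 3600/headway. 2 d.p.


Capacity = 3600 / headway
Capacity = 3600 / 95
Capacity = 37.89 trains/hour

37.89


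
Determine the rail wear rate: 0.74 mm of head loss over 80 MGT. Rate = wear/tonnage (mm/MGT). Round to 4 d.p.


Wear rate = total wear / cumulative tonnage
Rate = 0.74 / 80
Rate = 0.0093 mm/MGT

0.0093


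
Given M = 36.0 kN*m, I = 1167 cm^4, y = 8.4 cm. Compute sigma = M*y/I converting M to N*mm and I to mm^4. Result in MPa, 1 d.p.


Convert units:
M = 36.0 kN*m = 36000000 N*mm
y = 8.4 cm = 84 mm
I = 1167 cm^4 = 11670000 mm^4
sigma = 36000000 * 84 / 11670000
sigma = 259.1 MPa

259.1


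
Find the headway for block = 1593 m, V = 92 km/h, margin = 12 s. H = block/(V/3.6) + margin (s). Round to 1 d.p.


V = 92 / 3.6 = 25.5556 m/s
Block traversal time = 1593 / 25.5556 = 62.3348 s
Headway = 62.3348 + 12
Headway = 74.3 s

74.3


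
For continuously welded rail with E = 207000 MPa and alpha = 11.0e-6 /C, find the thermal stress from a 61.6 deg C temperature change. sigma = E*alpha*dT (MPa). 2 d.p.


sigma = E * alpha * dT
sigma = 207000 * 11.0e-6 * 61.6
sigma = 2.277 * 61.6
sigma = 140.26 MPa

140.26


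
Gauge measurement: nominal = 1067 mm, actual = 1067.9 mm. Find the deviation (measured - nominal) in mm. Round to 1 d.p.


Deviation = measured - nominal
Deviation = 1067.9 - 1067
Deviation = 0.9 mm

0.9


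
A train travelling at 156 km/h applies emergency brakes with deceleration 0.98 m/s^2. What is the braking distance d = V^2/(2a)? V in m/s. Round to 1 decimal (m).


Convert speed: V = 156 / 3.6 = 43.3333 m/s
V^2 = 1877.7778
d = 1877.7778 / (2 * 0.98)
d = 1877.7778 / 1.96
d = 958.0 m

958.0


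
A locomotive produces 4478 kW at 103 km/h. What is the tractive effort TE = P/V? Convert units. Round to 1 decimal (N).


Convert: P = 4478 kW = 4478000 W
V = 103 / 3.6 = 28.6111 m/s
TE = 4478000 / 28.6111
TE = 156512.6 N

156512.6


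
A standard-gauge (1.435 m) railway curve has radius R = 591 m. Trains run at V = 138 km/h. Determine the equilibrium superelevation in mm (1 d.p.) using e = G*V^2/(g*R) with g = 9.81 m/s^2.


Convert speed: V = 138 / 3.6 = 38.3333 m/s
Apply formula: e = 1.435 * 38.3333^2 / (9.81 * 591)
e = 1.435 * 1469.4444 / 5797.71
e = 0.363704 m = 363.7 mm

363.7


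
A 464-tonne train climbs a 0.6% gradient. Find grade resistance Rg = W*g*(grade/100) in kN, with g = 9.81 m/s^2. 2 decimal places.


Rg = W * 9.81 * grade / 100
Rg = 464 * 9.81 * 0.6 / 100
Rg = 4551.84 * 0.006
Rg = 27.31 kN

27.31


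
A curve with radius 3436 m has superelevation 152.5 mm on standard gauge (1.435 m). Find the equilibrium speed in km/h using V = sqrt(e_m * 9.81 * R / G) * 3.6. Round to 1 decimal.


Convert cant: e = 152.5 mm = 0.1525 m
V_ms = sqrt(0.1525 * 9.81 * 3436 / 1.435)
V_ms = sqrt(3582.119791) = 59.8508 m/s
V = 59.8508 * 3.6 = 215.5 km/h

215.5


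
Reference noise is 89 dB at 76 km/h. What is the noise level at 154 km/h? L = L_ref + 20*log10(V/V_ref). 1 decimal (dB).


V/V_ref = 154 / 76 = 2.026316
log10(2.026316) = 0.306707
20 * 0.306707 = 6.1341
L = 89 + 6.1341 = 95.1 dB

95.1


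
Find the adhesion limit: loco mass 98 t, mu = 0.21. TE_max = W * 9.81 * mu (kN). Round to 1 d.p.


TE_max = W * g * mu
TE_max = 98 * 9.81 * 0.21
TE_max = 961.38 * 0.21
TE_max = 201.9 kN

201.9


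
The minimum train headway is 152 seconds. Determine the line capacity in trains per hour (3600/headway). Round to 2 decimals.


Capacity = 3600 / headway
Capacity = 3600 / 152
Capacity = 23.68 trains/hour

23.68


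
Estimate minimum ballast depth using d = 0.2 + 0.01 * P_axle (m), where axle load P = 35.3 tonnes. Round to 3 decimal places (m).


d = 0.2 + 0.01 * 35.3
d = 0.2 + 0.353
d = 0.553 m

0.553


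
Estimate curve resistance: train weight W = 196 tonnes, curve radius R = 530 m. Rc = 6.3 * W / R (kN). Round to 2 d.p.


Rc = 6.3 * W / R
Rc = 6.3 * 196 / 530
Rc = 1234.8 / 530
Rc = 2.33 kN

2.33


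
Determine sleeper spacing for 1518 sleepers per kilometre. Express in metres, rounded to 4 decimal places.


Spacing = 1000 m / number of sleepers
Spacing = 1000 / 1518
Spacing = 0.6588 m

0.6588


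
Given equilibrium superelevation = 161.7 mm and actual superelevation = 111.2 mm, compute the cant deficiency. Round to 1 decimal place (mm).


Cant deficiency = equilibrium cant - actual cant
CD = 161.7 - 111.2
CD = 50.5 mm

50.5


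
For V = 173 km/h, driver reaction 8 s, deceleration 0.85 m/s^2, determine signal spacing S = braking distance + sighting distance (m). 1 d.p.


V = 173 / 3.6 = 48.0556 m/s
Braking distance = 48.0556^2 / (2*0.85) = 1358.4332 m
Sighting distance = 48.0556 * 8 = 384.4444 m
S = 1358.4332 + 384.4444 = 1742.9 m

1742.9


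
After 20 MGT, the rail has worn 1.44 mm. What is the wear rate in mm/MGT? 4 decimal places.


Wear rate = total wear / cumulative tonnage
Rate = 1.44 / 20
Rate = 0.0720 mm/MGT

0.0720


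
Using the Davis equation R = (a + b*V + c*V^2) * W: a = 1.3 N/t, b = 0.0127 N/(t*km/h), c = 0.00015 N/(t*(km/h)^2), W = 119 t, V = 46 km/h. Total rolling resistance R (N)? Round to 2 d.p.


b*V = 0.0127 * 46 = 0.5842
c*V^2 = 0.00015 * 2116 = 0.3174
R_per_t = 1.3 + 0.5842 + 0.3174 = 2.2016 N/t
R_total = 2.2016 * 119 = 261.99 N

261.99


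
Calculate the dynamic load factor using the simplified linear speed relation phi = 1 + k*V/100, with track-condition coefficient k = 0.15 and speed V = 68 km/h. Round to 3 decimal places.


phi = 1 + k * V / 100
phi = 1 + 0.15 * 68 / 100
phi = 1 + 0.102
phi = 1.102

1.102


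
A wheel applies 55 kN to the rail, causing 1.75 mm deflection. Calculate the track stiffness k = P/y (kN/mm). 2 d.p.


Track stiffness k = P / y
k = 55 / 1.75
k = 31.43 kN/mm

31.43


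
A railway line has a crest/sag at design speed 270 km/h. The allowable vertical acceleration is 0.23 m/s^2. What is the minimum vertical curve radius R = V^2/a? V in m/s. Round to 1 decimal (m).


Convert speed: V = 270 / 3.6 = 75.0 m/s
V^2 = 5625.0 m^2/s^2
R_v = 5625.0 / 0.23
R_v = 24456.5 m

24456.5


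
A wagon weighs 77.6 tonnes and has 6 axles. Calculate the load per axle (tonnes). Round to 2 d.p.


Load per axle = total weight / number of axles
Load = 77.6 / 6
Load = 12.93 tonnes

12.93


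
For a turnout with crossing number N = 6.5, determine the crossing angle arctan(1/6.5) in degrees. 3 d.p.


1/N = 1/6.5 = 0.153846
angle = arctan(0.153846) = 0.152649 rad
angle = 0.152649 * 180/pi = 8.746 degrees

8.746


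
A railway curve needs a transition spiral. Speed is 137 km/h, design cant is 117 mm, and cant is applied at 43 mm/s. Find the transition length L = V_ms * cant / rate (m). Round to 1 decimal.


Convert speed: V = 137 / 3.6 = 38.0556 m/s
L = 38.0556 * 117 / 43
L = 4452.5 / 43
L = 103.5 m

103.5


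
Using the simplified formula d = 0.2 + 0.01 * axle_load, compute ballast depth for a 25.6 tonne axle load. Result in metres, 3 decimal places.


d = 0.2 + 0.01 * 25.6
d = 0.2 + 0.256
d = 0.456 m

0.456


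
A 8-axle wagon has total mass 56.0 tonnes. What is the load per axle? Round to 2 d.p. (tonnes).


Load per axle = total weight / number of axles
Load = 56.0 / 8
Load = 7.00 tonnes

7.00


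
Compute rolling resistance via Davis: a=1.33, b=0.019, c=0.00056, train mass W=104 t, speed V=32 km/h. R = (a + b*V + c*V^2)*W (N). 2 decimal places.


b*V = 0.019 * 32 = 0.608
c*V^2 = 0.00056 * 1024 = 0.57344
R_per_t = 1.33 + 0.608 + 0.57344 = 2.51144 N/t
R_total = 2.51144 * 104 = 261.19 N

261.19


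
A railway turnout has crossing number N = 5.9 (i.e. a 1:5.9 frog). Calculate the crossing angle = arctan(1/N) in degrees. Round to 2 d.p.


1/N = 1/5.9 = 0.169492
angle = arctan(0.169492) = 0.167896 rad
angle = 0.167896 * 180/pi = 9.62 degrees

9.62


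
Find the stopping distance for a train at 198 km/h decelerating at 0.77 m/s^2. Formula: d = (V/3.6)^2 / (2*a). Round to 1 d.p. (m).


Convert speed: V = 198 / 3.6 = 55.0 m/s
V^2 = 3025.0
d = 3025.0 / (2 * 0.77)
d = 3025.0 / 1.54
d = 1964.3 m

1964.3


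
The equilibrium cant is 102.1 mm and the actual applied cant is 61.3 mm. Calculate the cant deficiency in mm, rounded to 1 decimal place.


Cant deficiency = equilibrium cant - actual cant
CD = 102.1 - 61.3
CD = 40.8 mm

40.8


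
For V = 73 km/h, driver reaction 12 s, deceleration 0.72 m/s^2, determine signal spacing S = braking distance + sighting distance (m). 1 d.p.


V = 73 / 3.6 = 20.2778 m/s
Braking distance = 20.2778^2 / (2*0.72) = 285.5474 m
Sighting distance = 20.2778 * 12 = 243.3333 m
S = 285.5474 + 243.3333 = 528.9 m

528.9


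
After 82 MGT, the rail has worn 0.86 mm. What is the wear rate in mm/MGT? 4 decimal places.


Wear rate = total wear / cumulative tonnage
Rate = 0.86 / 82
Rate = 0.0105 mm/MGT

0.0105


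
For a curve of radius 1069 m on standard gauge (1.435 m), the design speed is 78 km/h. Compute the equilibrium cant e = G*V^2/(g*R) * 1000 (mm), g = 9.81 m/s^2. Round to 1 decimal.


Convert speed: V = 78 / 3.6 = 21.6667 m/s
Apply formula: e = 1.435 * 21.6667^2 / (9.81 * 1069)
e = 1.435 * 469.4444 / 10486.89
e = 0.064238 m = 64.2 mm

64.2


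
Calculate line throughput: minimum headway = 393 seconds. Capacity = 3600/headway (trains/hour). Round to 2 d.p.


Capacity = 3600 / headway
Capacity = 3600 / 393
Capacity = 9.16 trains/hour

9.16


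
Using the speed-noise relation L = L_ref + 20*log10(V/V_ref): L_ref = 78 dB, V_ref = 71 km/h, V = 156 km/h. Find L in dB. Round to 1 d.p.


V/V_ref = 156 / 71 = 2.197183
log10(2.197183) = 0.341866
20 * 0.341866 = 6.8373
L = 78 + 6.8373 = 84.8 dB

84.8


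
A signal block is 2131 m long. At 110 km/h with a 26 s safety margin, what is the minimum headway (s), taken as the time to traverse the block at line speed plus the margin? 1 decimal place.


V = 110 / 3.6 = 30.5556 m/s
Block traversal time = 2131 / 30.5556 = 69.7418 s
Headway = 69.7418 + 26
Headway = 95.7 s

95.7


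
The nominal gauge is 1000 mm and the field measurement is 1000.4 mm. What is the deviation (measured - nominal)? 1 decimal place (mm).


Deviation = measured - nominal
Deviation = 1000.4 - 1000
Deviation = 0.4 mm

0.4


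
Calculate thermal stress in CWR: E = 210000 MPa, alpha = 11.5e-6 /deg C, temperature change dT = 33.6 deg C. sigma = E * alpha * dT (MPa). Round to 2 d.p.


sigma = E * alpha * dT
sigma = 210000 * 11.5e-6 * 33.6
sigma = 2.415 * 33.6
sigma = 81.14 MPa

81.14


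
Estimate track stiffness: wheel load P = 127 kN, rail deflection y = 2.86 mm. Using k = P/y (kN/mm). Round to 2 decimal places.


Track stiffness k = P / y
k = 127 / 2.86
k = 44.41 kN/mm

44.41


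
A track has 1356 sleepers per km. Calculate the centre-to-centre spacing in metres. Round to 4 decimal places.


Spacing = 1000 m / number of sleepers
Spacing = 1000 / 1356
Spacing = 0.7375 m

0.7375


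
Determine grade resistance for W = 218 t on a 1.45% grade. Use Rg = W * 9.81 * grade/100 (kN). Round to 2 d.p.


Rg = W * 9.81 * grade / 100
Rg = 218 * 9.81 * 1.45 / 100
Rg = 2138.58 * 0.0145
Rg = 31.01 kN

31.01


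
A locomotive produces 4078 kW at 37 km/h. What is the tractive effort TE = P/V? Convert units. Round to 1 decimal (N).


Convert: P = 4078 kW = 4078000 W
V = 37 / 3.6 = 10.2778 m/s
TE = 4078000 / 10.2778
TE = 396778.4 N

396778.4


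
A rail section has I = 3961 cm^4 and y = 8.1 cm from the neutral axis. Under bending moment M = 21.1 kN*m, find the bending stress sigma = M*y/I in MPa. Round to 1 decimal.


Convert units:
M = 21.1 kN*m = 21100000 N*mm
y = 8.1 cm = 81 mm
I = 3961 cm^4 = 39610000 mm^4
sigma = 21100000 * 81 / 39610000
sigma = 43.1 MPa

43.1


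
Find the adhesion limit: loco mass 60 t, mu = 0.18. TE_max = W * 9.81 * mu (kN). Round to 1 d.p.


TE_max = W * g * mu
TE_max = 60 * 9.81 * 0.18
TE_max = 588.6 * 0.18
TE_max = 105.9 kN

105.9


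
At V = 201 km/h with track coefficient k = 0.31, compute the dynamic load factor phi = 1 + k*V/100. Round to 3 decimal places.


phi = 1 + k * V / 100
phi = 1 + 0.31 * 201 / 100
phi = 1 + 0.6231
phi = 1.623

1.623


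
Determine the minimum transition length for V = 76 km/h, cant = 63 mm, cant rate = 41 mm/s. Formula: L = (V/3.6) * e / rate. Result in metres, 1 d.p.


Convert speed: V = 76 / 3.6 = 21.1111 m/s
L = 21.1111 * 63 / 41
L = 1330.0 / 41
L = 32.4 m

32.4


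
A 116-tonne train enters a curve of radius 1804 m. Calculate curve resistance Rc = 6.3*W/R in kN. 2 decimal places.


Rc = 6.3 * W / R
Rc = 6.3 * 116 / 1804
Rc = 730.8 / 1804
Rc = 0.41 kN

0.41


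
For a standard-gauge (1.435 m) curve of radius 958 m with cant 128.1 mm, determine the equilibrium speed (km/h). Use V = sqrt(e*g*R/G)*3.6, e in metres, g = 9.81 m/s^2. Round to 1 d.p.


Convert cant: e = 128.1 mm = 0.1281 m
V_ms = sqrt(0.1281 * 9.81 * 958 / 1.435)
V_ms = sqrt(838.941629) = 28.9645 m/s
V = 28.9645 * 3.6 = 104.3 km/h

104.3


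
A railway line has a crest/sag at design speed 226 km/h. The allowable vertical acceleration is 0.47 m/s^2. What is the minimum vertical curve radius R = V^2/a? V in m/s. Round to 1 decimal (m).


Convert speed: V = 226 / 3.6 = 62.7778 m/s
V^2 = 3941.0494 m^2/s^2
R_v = 3941.0494 / 0.47
R_v = 8385.2 m

8385.2


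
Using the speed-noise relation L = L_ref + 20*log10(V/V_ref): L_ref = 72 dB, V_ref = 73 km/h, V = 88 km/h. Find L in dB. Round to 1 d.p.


V/V_ref = 88 / 73 = 1.205479
log10(1.205479) = 0.08116
20 * 0.08116 = 1.6232
L = 72 + 1.6232 = 73.6 dB

73.6


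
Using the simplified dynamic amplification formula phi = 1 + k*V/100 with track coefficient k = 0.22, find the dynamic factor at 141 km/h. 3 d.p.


phi = 1 + k * V / 100
phi = 1 + 0.22 * 141 / 100
phi = 1 + 0.3102
phi = 1.310

1.310


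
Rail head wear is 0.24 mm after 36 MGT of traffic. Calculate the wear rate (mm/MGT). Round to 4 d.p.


Wear rate = total wear / cumulative tonnage
Rate = 0.24 / 36
Rate = 0.0067 mm/MGT

0.0067


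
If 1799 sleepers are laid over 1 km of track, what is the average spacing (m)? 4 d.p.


Spacing = 1000 m / number of sleepers
Spacing = 1000 / 1799
Spacing = 0.5559 m

0.5559


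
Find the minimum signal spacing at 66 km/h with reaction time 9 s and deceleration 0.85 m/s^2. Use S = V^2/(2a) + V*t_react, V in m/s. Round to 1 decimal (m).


V = 66 / 3.6 = 18.3333 m/s
Braking distance = 18.3333^2 / (2*0.85) = 197.7124 m
Sighting distance = 18.3333 * 9 = 165.0 m
S = 197.7124 + 165.0 = 362.7 m

362.7


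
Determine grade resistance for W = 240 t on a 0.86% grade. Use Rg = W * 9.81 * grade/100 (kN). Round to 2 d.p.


Rg = W * 9.81 * grade / 100
Rg = 240 * 9.81 * 0.86 / 100
Rg = 2354.4 * 0.0086
Rg = 20.25 kN

20.25


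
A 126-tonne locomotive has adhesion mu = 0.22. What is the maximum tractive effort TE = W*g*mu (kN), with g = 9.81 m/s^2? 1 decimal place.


TE_max = W * g * mu
TE_max = 126 * 9.81 * 0.22
TE_max = 1236.06 * 0.22
TE_max = 271.9 kN

271.9


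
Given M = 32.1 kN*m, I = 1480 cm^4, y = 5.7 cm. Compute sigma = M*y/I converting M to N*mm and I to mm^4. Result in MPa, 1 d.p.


Convert units:
M = 32.1 kN*m = 32100000 N*mm
y = 5.7 cm = 57 mm
I = 1480 cm^4 = 14800000 mm^4
sigma = 32100000 * 57 / 14800000
sigma = 123.6 MPa

123.6


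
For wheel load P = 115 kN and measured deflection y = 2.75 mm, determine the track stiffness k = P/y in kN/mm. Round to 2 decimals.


Track stiffness k = P / y
k = 115 / 2.75
k = 41.82 kN/mm

41.82


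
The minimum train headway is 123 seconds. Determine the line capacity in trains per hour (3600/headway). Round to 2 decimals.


Capacity = 3600 / headway
Capacity = 3600 / 123
Capacity = 29.27 trains/hour

29.27


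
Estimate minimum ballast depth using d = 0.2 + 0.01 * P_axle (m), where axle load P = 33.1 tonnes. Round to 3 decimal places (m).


d = 0.2 + 0.01 * 33.1
d = 0.2 + 0.331
d = 0.531 m

0.531


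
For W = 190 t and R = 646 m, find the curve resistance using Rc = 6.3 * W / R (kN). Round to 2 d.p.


Rc = 6.3 * W / R
Rc = 6.3 * 190 / 646
Rc = 1197.0 / 646
Rc = 1.85 kN

1.85


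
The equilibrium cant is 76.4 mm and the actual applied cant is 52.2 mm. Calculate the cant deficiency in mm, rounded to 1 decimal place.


Cant deficiency = equilibrium cant - actual cant
CD = 76.4 - 52.2
CD = 24.2 mm

24.2


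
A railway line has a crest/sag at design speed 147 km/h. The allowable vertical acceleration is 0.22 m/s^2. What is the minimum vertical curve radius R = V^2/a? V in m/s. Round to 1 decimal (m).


Convert speed: V = 147 / 3.6 = 40.8333 m/s
V^2 = 1667.3611 m^2/s^2
R_v = 1667.3611 / 0.22
R_v = 7578.9 m

7578.9


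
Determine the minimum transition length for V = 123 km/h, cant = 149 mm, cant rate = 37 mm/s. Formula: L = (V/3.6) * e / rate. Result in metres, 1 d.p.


Convert speed: V = 123 / 3.6 = 34.1667 m/s
L = 34.1667 * 149 / 37
L = 5090.8333 / 37
L = 137.6 m

137.6


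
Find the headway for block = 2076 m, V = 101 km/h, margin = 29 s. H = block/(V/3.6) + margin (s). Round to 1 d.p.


V = 101 / 3.6 = 28.0556 m/s
Block traversal time = 2076 / 28.0556 = 73.996 s
Headway = 73.996 + 29
Headway = 103.0 s

103.0


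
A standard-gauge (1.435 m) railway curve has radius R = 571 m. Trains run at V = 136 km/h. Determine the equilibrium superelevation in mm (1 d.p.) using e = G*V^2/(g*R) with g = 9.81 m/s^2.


Convert speed: V = 136 / 3.6 = 37.7778 m/s
Apply formula: e = 1.435 * 37.7778^2 / (9.81 * 571)
e = 1.435 * 1427.1605 / 5601.51
e = 0.365611 m = 365.6 mm

365.6


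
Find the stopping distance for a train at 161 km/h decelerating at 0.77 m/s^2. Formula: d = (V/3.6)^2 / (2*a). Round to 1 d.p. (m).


Convert speed: V = 161 / 3.6 = 44.7222 m/s
V^2 = 2000.0772
d = 2000.0772 / (2 * 0.77)
d = 2000.0772 / 1.54
d = 1298.8 m

1298.8


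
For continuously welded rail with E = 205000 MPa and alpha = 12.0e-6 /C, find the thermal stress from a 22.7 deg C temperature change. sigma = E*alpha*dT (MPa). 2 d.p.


sigma = E * alpha * dT
sigma = 205000 * 12.0e-6 * 22.7
sigma = 2.46 * 22.7
sigma = 55.84 MPa

55.84


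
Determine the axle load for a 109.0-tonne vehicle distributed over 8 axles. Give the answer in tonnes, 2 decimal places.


Load per axle = total weight / number of axles
Load = 109.0 / 8
Load = 13.63 tonnes

13.63


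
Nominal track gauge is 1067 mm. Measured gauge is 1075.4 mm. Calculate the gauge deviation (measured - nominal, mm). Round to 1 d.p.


Deviation = measured - nominal
Deviation = 1075.4 - 1067
Deviation = 8.4 mm

8.4


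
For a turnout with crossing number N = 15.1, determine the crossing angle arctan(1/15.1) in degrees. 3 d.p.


1/N = 1/15.1 = 0.066225
angle = arctan(0.066225) = 0.066129 rad
angle = 0.066129 * 180/pi = 3.789 degrees

3.789


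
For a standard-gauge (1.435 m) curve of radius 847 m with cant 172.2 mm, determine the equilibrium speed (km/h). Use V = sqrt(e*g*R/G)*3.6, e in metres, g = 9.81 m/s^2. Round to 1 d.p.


Convert cant: e = 172.2 mm = 0.1722 m
V_ms = sqrt(0.1722 * 9.81 * 847 / 1.435)
V_ms = sqrt(997.0884) = 31.5767 m/s
V = 31.5767 * 3.6 = 113.7 km/h

113.7


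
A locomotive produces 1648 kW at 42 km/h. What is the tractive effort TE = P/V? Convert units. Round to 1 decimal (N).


Convert: P = 1648 kW = 1648000 W
V = 42 / 3.6 = 11.6667 m/s
TE = 1648000 / 11.6667
TE = 141257.1 N

141257.1


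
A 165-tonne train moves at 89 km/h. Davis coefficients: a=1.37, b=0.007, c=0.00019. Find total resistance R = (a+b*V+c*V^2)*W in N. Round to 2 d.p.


b*V = 0.007 * 89 = 0.623
c*V^2 = 0.00019 * 7921 = 1.50499
R_per_t = 1.37 + 0.623 + 1.50499 = 3.49799 N/t
R_total = 3.49799 * 165 = 577.17 N

577.17


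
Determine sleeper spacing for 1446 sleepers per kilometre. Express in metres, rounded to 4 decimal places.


Spacing = 1000 m / number of sleepers
Spacing = 1000 / 1446
Spacing = 0.6916 m

0.6916


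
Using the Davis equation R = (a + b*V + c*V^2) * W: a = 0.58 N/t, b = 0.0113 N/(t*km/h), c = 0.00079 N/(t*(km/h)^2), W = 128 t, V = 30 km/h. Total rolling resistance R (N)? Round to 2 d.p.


b*V = 0.0113 * 30 = 0.339
c*V^2 = 0.00079 * 900 = 0.711
R_per_t = 0.58 + 0.339 + 0.711 = 1.63 N/t
R_total = 1.63 * 128 = 208.64 N

208.64


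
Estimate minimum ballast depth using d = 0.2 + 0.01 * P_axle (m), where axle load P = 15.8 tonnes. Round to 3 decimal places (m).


d = 0.2 + 0.01 * 15.8
d = 0.2 + 0.158
d = 0.358 m

0.358


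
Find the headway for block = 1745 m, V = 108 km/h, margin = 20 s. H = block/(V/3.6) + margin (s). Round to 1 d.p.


V = 108 / 3.6 = 30.0 m/s
Block traversal time = 1745 / 30.0 = 58.1667 s
Headway = 58.1667 + 20
Headway = 78.2 s

78.2


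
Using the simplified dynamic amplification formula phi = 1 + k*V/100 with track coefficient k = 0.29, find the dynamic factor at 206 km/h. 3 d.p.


phi = 1 + k * V / 100
phi = 1 + 0.29 * 206 / 100
phi = 1 + 0.5974
phi = 1.597

1.597


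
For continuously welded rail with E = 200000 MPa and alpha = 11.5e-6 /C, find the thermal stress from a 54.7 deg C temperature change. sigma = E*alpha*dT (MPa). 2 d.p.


sigma = E * alpha * dT
sigma = 200000 * 11.5e-6 * 54.7
sigma = 2.3 * 54.7
sigma = 125.81 MPa

125.81


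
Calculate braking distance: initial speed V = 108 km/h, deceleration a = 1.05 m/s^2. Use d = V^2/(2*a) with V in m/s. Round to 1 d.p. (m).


Convert speed: V = 108 / 3.6 = 30.0 m/s
V^2 = 900.0
d = 900.0 / (2 * 1.05)
d = 900.0 / 2.1
d = 428.6 m

428.6


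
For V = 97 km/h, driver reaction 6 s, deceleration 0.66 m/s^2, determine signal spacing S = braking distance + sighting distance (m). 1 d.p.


V = 97 / 3.6 = 26.9444 m/s
Braking distance = 26.9444^2 / (2*0.66) = 550.0023 m
Sighting distance = 26.9444 * 6 = 161.6667 m
S = 550.0023 + 161.6667 = 711.7 m

711.7


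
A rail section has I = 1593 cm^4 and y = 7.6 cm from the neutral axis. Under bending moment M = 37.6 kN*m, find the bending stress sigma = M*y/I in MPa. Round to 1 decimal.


Convert units:
M = 37.6 kN*m = 37600000 N*mm
y = 7.6 cm = 76 mm
I = 1593 cm^4 = 15930000 mm^4
sigma = 37600000 * 76 / 15930000
sigma = 179.4 MPa

179.4


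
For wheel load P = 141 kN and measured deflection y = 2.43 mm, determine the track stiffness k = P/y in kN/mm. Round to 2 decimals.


Track stiffness k = P / y
k = 141 / 2.43
k = 58.02 kN/mm

58.02


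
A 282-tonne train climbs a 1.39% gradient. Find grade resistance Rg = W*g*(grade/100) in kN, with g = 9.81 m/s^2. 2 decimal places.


Rg = W * 9.81 * grade / 100
Rg = 282 * 9.81 * 1.39 / 100
Rg = 2766.42 * 0.0139
Rg = 38.45 kN

38.45


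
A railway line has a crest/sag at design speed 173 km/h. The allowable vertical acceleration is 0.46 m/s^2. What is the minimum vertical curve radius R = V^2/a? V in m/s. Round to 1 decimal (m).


Convert speed: V = 173 / 3.6 = 48.0556 m/s
V^2 = 2309.3364 m^2/s^2
R_v = 2309.3364 / 0.46
R_v = 5020.3 m

5020.3


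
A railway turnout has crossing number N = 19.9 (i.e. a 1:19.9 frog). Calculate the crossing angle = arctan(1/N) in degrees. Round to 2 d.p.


1/N = 1/19.9 = 0.050251
angle = arctan(0.050251) = 0.050209 rad
angle = 0.050209 * 180/pi = 2.88 degrees

2.88


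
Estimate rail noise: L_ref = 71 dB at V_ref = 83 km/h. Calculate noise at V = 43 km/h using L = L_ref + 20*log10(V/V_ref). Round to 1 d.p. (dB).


V/V_ref = 43 / 83 = 0.518072
log10(0.518072) = -0.28561
20 * -0.28561 = -5.7122
L = 71 + -5.7122 = 65.3 dB

65.3


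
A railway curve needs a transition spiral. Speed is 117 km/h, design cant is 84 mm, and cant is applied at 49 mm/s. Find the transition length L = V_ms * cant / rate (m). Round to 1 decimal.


Convert speed: V = 117 / 3.6 = 32.5 m/s
L = 32.5 * 84 / 49
L = 2730.0 / 49
L = 55.7 m

55.7


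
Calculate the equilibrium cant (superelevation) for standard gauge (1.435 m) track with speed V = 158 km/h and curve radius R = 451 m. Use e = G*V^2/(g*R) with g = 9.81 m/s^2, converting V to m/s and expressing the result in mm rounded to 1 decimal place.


Convert speed: V = 158 / 3.6 = 43.8889 m/s
Apply formula: e = 1.435 * 43.8889^2 / (9.81 * 451)
e = 1.435 * 1926.2346 / 4424.31
e = 0.624763 m = 624.8 mm

624.8


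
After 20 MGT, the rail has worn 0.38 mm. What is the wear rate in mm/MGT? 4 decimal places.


Wear rate = total wear / cumulative tonnage
Rate = 0.38 / 20
Rate = 0.0190 mm/MGT

0.0190


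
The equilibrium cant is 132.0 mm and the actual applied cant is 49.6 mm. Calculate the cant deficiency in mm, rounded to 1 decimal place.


Cant deficiency = equilibrium cant - actual cant
CD = 132.0 - 49.6
CD = 82.4 mm

82.4


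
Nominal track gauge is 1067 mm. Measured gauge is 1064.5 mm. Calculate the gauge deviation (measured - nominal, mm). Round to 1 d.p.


Deviation = measured - nominal
Deviation = 1064.5 - 1067
Deviation = -2.5 mm

-2.5


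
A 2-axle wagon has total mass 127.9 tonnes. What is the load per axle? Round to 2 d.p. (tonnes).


Load per axle = total weight / number of axles
Load = 127.9 / 2
Load = 63.95 tonnes

63.95


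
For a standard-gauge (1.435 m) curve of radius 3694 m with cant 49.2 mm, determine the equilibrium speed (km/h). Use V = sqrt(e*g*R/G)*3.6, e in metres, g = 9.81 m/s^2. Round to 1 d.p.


Convert cant: e = 49.2 mm = 0.0492 m
V_ms = sqrt(0.0492 * 9.81 * 3694 / 1.435)
V_ms = sqrt(1242.450514) = 35.2484 m/s
V = 35.2484 * 3.6 = 126.9 km/h

126.9


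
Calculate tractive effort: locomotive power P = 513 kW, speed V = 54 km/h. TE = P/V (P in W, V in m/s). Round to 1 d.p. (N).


Convert: P = 513 kW = 513000 W
V = 54 / 3.6 = 15.0 m/s
TE = 513000 / 15.0
TE = 34200.0 N

34200.0


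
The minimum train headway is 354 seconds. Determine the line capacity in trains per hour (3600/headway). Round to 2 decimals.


Capacity = 3600 / headway
Capacity = 3600 / 354
Capacity = 10.17 trains/hour

10.17


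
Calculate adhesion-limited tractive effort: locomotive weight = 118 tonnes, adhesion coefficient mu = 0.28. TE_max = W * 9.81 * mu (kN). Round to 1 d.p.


TE_max = W * g * mu
TE_max = 118 * 9.81 * 0.28
TE_max = 1157.58 * 0.28
TE_max = 324.1 kN

324.1


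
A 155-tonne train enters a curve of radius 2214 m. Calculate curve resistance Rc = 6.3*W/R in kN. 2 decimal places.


Rc = 6.3 * W / R
Rc = 6.3 * 155 / 2214
Rc = 976.5 / 2214
Rc = 0.44 kN

0.44


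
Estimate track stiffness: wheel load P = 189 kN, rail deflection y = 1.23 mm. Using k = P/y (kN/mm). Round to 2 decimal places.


Track stiffness k = P / y
k = 189 / 1.23
k = 153.66 kN/mm

153.66


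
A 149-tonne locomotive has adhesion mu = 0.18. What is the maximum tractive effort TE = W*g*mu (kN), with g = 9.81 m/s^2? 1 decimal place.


TE_max = W * g * mu
TE_max = 149 * 9.81 * 0.18
TE_max = 1461.69 * 0.18
TE_max = 263.1 kN

263.1


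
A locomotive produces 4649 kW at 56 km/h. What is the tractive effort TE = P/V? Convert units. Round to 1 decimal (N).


Convert: P = 4649 kW = 4649000 W
V = 56 / 3.6 = 15.5556 m/s
TE = 4649000 / 15.5556
TE = 298864.3 N

298864.3


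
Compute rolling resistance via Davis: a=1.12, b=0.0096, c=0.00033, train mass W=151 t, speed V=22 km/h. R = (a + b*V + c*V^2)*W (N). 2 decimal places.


b*V = 0.0096 * 22 = 0.2112
c*V^2 = 0.00033 * 484 = 0.15972
R_per_t = 1.12 + 0.2112 + 0.15972 = 1.49092 N/t
R_total = 1.49092 * 151 = 225.13 N

225.13


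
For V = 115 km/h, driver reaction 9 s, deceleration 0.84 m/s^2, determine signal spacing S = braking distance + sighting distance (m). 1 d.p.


V = 115 / 3.6 = 31.9444 m/s
Braking distance = 31.9444^2 / (2*0.84) = 607.4092 m
Sighting distance = 31.9444 * 9 = 287.5 m
S = 607.4092 + 287.5 = 894.9 m

894.9


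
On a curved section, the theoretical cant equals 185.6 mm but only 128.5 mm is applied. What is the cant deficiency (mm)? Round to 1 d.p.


Cant deficiency = equilibrium cant - actual cant
CD = 185.6 - 128.5
CD = 57.1 mm

57.1


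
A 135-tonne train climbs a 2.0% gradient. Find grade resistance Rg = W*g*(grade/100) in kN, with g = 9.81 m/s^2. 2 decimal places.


Rg = W * 9.81 * grade / 100
Rg = 135 * 9.81 * 2.0 / 100
Rg = 1324.35 * 0.02
Rg = 26.49 kN

26.49


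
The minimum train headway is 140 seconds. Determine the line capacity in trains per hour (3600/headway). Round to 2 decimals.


Capacity = 3600 / headway
Capacity = 3600 / 140
Capacity = 25.71 trains/hour

25.71


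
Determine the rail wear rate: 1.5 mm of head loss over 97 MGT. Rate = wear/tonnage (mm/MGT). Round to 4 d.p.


Wear rate = total wear / cumulative tonnage
Rate = 1.5 / 97
Rate = 0.0155 mm/MGT

0.0155


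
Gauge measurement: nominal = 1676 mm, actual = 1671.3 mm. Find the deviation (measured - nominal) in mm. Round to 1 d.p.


Deviation = measured - nominal
Deviation = 1671.3 - 1676
Deviation = -4.7 mm

-4.7


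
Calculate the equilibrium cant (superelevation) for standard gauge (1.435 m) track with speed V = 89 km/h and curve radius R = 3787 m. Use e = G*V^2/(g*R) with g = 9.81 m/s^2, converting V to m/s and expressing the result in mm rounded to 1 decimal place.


Convert speed: V = 89 / 3.6 = 24.7222 m/s
Apply formula: e = 1.435 * 24.7222^2 / (9.81 * 3787)
e = 1.435 * 611.1883 / 37150.47
e = 0.023608 m = 23.6 mm

23.6


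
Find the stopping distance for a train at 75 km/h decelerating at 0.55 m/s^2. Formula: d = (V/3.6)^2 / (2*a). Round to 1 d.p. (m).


Convert speed: V = 75 / 3.6 = 20.8333 m/s
V^2 = 434.0278
d = 434.0278 / (2 * 0.55)
d = 434.0278 / 1.1
d = 394.6 m

394.6


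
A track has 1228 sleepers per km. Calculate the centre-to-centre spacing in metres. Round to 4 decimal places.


Spacing = 1000 m / number of sleepers
Spacing = 1000 / 1228
Spacing = 0.8143 m

0.8143


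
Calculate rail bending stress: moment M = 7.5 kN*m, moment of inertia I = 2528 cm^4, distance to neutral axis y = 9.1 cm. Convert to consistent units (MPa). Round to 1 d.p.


Convert units:
M = 7.5 kN*m = 7500000 N*mm
y = 9.1 cm = 91 mm
I = 2528 cm^4 = 25280000 mm^4
sigma = 7500000 * 91 / 25280000
sigma = 27.0 MPa

27.0


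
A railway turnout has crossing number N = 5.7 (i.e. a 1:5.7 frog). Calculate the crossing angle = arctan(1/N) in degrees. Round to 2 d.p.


1/N = 1/5.7 = 0.175439
angle = arctan(0.175439) = 0.173671 rad
angle = 0.173671 * 180/pi = 9.95 degrees

9.95


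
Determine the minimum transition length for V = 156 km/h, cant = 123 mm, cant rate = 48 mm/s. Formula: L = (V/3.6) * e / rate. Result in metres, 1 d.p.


Convert speed: V = 156 / 3.6 = 43.3333 m/s
L = 43.3333 * 123 / 48
L = 5330.0 / 48
L = 111.0 m

111.0


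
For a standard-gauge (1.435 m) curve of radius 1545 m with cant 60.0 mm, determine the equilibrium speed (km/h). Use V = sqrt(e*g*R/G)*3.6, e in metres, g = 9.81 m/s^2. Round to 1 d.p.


Convert cant: e = 60.0 mm = 0.0600 m
V_ms = sqrt(0.0600 * 9.81 * 1545 / 1.435)
V_ms = sqrt(633.719164) = 25.1738 m/s
V = 25.1738 * 3.6 = 90.6 km/h

90.6


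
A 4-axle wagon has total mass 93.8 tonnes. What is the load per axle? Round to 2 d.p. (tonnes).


Load per axle = total weight / number of axles
Load = 93.8 / 4
Load = 23.45 tonnes

23.45


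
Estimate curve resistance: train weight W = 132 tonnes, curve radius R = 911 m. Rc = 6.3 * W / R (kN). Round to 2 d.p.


Rc = 6.3 * W / R
Rc = 6.3 * 132 / 911
Rc = 831.6 / 911
Rc = 0.91 kN

0.91


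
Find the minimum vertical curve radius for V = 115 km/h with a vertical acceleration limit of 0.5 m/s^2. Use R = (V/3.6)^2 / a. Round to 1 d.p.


Convert speed: V = 115 / 3.6 = 31.9444 m/s
V^2 = 1020.4475 m^2/s^2
R_v = 1020.4475 / 0.5
R_v = 2040.9 m

2040.9


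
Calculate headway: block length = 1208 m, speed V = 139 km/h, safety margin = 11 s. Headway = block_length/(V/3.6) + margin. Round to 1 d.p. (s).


V = 139 / 3.6 = 38.6111 m/s
Block traversal time = 1208 / 38.6111 = 31.2863 s
Headway = 31.2863 + 11
Headway = 42.3 s

42.3


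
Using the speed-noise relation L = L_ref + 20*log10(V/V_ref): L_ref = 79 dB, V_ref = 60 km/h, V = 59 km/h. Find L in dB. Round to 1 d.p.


V/V_ref = 59 / 60 = 0.983333
log10(0.983333) = -0.007299
20 * -0.007299 = -0.146
L = 79 + -0.146 = 78.9 dB

78.9


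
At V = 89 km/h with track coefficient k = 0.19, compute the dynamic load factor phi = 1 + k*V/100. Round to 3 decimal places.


phi = 1 + k * V / 100
phi = 1 + 0.19 * 89 / 100
phi = 1 + 0.1691
phi = 1.169

1.169


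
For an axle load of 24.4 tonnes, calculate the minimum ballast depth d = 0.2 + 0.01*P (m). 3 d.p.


d = 0.2 + 0.01 * 24.4
d = 0.2 + 0.244
d = 0.444 m

0.444


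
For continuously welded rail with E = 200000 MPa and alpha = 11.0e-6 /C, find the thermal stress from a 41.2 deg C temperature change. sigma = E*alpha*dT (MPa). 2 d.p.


sigma = E * alpha * dT
sigma = 200000 * 11.0e-6 * 41.2
sigma = 2.2 * 41.2
sigma = 90.64 MPa

90.64


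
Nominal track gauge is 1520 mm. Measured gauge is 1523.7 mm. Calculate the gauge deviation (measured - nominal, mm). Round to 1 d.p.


Deviation = measured - nominal
Deviation = 1523.7 - 1520
Deviation = 3.7 mm

3.7


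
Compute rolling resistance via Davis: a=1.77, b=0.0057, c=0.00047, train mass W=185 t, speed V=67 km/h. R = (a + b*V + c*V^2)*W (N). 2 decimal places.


b*V = 0.0057 * 67 = 0.3819
c*V^2 = 0.00047 * 4489 = 2.10983
R_per_t = 1.77 + 0.3819 + 2.10983 = 4.26173 N/t
R_total = 4.26173 * 185 = 788.42 N

788.42


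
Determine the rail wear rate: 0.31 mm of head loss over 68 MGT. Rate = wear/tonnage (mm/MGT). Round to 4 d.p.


Wear rate = total wear / cumulative tonnage
Rate = 0.31 / 68
Rate = 0.0046 mm/MGT

0.0046


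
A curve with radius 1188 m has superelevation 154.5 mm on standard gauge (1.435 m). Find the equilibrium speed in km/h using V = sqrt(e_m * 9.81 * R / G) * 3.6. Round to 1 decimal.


Convert cant: e = 154.5 mm = 0.1545 m
V_ms = sqrt(0.1545 * 9.81 * 1188 / 1.435)
V_ms = sqrt(1254.763944) = 35.4226 m/s
V = 35.4226 * 3.6 = 127.5 km/h

127.5


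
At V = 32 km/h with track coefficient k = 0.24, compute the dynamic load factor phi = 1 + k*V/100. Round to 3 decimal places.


phi = 1 + k * V / 100
phi = 1 + 0.24 * 32 / 100
phi = 1 + 0.0768
phi = 1.077

1.077


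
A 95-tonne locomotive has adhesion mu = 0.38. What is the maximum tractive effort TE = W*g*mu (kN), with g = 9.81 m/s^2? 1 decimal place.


TE_max = W * g * mu
TE_max = 95 * 9.81 * 0.38
TE_max = 931.95 * 0.38
TE_max = 354.1 kN

354.1


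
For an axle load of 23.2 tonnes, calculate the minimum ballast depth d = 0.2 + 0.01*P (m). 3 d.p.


d = 0.2 + 0.01 * 23.2
d = 0.2 + 0.232
d = 0.432 m

0.432


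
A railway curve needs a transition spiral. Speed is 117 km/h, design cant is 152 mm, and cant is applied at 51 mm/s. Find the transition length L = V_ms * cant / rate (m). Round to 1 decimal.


Convert speed: V = 117 / 3.6 = 32.5 m/s
L = 32.5 * 152 / 51
L = 4940.0 / 51
L = 96.9 m

96.9


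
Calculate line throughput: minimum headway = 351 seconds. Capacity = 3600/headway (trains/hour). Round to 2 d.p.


Capacity = 3600 / headway
Capacity = 3600 / 351
Capacity = 10.26 trains/hour

10.26


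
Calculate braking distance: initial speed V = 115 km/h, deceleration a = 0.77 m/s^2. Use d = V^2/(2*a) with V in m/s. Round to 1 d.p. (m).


Convert speed: V = 115 / 3.6 = 31.9444 m/s
V^2 = 1020.4475
d = 1020.4475 / (2 * 0.77)
d = 1020.4475 / 1.54
d = 662.6 m

662.6


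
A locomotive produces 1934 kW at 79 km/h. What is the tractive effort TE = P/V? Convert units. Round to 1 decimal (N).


Convert: P = 1934 kW = 1934000 W
V = 79 / 3.6 = 21.9444 m/s
TE = 1934000 / 21.9444
TE = 88131.6 N

88131.6


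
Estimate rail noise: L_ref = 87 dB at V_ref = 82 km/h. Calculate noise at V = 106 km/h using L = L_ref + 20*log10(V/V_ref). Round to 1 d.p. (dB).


V/V_ref = 106 / 82 = 1.292683
log10(1.292683) = 0.111492
20 * 0.111492 = 2.2298
L = 87 + 2.2298 = 89.2 dB

89.2


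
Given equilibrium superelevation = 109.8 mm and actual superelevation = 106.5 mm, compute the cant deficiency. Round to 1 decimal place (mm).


Cant deficiency = equilibrium cant - actual cant
CD = 109.8 - 106.5
CD = 3.3 mm

3.3


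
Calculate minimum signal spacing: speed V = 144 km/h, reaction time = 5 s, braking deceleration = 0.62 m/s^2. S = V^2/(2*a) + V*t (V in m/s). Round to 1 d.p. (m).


V = 144 / 3.6 = 40.0 m/s
Braking distance = 40.0^2 / (2*0.62) = 1290.3226 m
Sighting distance = 40.0 * 5 = 200.0 m
S = 1290.3226 + 200.0 = 1490.3 m

1490.3


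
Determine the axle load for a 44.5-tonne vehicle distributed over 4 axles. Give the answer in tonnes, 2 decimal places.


Load per axle = total weight / number of axles
Load = 44.5 / 4
Load = 11.13 tonnes

11.13


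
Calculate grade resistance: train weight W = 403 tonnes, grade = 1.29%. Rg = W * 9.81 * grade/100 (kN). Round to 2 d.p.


Rg = W * 9.81 * grade / 100
Rg = 403 * 9.81 * 1.29 / 100
Rg = 3953.43 * 0.0129
Rg = 51.00 kN

51.00


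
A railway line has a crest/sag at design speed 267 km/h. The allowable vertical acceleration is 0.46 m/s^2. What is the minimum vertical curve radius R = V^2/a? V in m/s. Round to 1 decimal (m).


Convert speed: V = 267 / 3.6 = 74.1667 m/s
V^2 = 5500.6944 m^2/s^2
R_v = 5500.6944 / 0.46
R_v = 11958.0 m

11958.0


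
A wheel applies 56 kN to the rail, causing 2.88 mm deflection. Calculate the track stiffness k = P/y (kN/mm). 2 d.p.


Track stiffness k = P / y
k = 56 / 2.88
k = 19.44 kN/mm

19.44


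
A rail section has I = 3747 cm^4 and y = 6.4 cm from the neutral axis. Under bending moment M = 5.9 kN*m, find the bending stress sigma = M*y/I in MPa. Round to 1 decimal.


Convert units:
M = 5.9 kN*m = 5900000 N*mm
y = 6.4 cm = 64 mm
I = 3747 cm^4 = 37470000 mm^4
sigma = 5900000 * 64 / 37470000
sigma = 10.1 MPa

10.1


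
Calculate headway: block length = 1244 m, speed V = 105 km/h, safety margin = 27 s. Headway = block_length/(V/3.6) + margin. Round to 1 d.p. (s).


V = 105 / 3.6 = 29.1667 m/s
Block traversal time = 1244 / 29.1667 = 42.6514 s
Headway = 42.6514 + 27
Headway = 69.7 s

69.7


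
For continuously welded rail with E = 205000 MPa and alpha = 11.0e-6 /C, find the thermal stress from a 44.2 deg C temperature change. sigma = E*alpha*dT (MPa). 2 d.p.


sigma = E * alpha * dT
sigma = 205000 * 11.0e-6 * 44.2
sigma = 2.255 * 44.2
sigma = 99.67 MPa

99.67


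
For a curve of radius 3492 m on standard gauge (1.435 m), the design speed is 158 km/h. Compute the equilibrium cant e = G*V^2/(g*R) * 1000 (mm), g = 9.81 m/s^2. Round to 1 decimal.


Convert speed: V = 158 / 3.6 = 43.8889 m/s
Apply formula: e = 1.435 * 43.8889^2 / (9.81 * 3492)
e = 1.435 * 1926.2346 / 34256.52
e = 0.08069 m = 80.7 mm

80.7


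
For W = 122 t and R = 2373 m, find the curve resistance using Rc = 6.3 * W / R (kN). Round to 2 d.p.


Rc = 6.3 * W / R
Rc = 6.3 * 122 / 2373
Rc = 768.6 / 2373
Rc = 0.32 kN

0.32


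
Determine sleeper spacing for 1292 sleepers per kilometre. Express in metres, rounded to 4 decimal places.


Spacing = 1000 m / number of sleepers
Spacing = 1000 / 1292
Spacing = 0.7740 m

0.7740


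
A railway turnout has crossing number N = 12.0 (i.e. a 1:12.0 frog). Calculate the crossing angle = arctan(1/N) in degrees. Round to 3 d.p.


1/N = 1/12.0 = 0.083333
angle = arctan(0.083333) = 0.083141 rad
angle = 0.083141 * 180/pi = 4.764 degrees

4.764
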